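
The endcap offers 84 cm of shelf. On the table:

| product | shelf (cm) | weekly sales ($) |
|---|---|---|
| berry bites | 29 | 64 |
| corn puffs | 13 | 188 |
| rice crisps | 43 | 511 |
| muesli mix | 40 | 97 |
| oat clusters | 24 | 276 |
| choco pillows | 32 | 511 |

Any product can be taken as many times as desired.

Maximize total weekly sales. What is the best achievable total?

1263

The ratio heuristic lands on corn puffs + 2×choco pillows (1210) but leaves 7 cm idle.
The 32 cm tied up in choco pillows is better spent on 3×corn puffs — total rises to 1263 (84 cm).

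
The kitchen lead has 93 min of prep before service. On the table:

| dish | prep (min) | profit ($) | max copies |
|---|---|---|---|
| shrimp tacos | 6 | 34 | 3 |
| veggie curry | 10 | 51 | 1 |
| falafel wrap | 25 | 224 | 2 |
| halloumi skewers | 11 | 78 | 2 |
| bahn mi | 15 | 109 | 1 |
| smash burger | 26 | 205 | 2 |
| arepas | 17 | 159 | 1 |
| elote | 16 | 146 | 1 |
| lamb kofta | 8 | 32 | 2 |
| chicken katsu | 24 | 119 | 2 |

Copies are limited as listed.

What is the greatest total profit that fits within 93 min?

812

Filling by ratio: shrimp tacos + 2×falafel wrap + arepas + elote for 787, with 4 min left unused.
The 22 min tied up in shrimp tacos and elote is better spent on smash burger — total rises to 812 (93 min).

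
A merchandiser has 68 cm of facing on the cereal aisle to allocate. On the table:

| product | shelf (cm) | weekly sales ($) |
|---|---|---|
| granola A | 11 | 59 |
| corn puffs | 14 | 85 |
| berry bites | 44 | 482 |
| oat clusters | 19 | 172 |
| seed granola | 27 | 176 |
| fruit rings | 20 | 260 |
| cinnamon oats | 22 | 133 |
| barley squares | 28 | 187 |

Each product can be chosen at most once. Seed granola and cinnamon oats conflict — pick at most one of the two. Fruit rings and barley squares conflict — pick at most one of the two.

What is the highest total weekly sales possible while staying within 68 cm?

Ranking by ratio (weekly sales/cm): fruit rings 13.00, berry bites 10.95, oat clusters 9.05, barley squares 6.68.
Taking berry bites + fruit rings: 64 cm used, 742 in weekly sales.
An exhaustive check of the 256 subsets confirms 742.

742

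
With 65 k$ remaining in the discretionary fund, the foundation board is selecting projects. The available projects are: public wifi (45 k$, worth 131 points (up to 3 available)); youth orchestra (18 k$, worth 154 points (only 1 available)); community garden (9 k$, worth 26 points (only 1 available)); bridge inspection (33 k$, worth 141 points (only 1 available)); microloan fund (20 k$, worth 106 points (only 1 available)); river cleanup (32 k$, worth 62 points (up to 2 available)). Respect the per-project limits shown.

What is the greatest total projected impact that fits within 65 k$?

321

Greedy by ratio would take youth orchestra + community garden + microloan fund: 47 k$ used, total 286.
Replace microloan fund with bridge inspection: the trade gains 35 net, giving 321 at 60 k$.
Every other selection either busts 65 k$ or exceeds an availability limit or fails to beat 321.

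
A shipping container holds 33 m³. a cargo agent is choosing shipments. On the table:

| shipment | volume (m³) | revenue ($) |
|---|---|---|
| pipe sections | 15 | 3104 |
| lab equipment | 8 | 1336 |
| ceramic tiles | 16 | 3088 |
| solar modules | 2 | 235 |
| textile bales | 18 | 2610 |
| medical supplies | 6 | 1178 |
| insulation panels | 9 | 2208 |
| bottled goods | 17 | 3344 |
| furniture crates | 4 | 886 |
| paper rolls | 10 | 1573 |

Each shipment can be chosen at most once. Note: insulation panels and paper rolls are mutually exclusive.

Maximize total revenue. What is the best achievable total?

Greedy by ratio would take pipe sections + solar modules + insulation panels + furniture crates: 30 m³ used, total 6433.
A better packing is medical supplies + insulation panels + bottled goods: 32 m³, total 6730.

6730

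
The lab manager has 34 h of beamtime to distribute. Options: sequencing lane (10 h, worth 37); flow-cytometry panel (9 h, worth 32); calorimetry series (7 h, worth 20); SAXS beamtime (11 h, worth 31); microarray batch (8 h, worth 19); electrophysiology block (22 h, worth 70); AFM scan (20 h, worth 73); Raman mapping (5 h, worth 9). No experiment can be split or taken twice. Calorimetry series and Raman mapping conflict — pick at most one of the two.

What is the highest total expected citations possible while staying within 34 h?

Ranking by ratio (expected citations/h): sequencing lane 3.70, AFM scan 3.65, flow-cytometry panel 3.56, electrophysiology block 3.18.
A density-first pass picks sequencing lane + AFM scan — 110 at 30 h.
The 10 h tied up in sequencing lane is better spent on flow-cytometry panel + Raman mapping — total rises to 114 (34 h).

114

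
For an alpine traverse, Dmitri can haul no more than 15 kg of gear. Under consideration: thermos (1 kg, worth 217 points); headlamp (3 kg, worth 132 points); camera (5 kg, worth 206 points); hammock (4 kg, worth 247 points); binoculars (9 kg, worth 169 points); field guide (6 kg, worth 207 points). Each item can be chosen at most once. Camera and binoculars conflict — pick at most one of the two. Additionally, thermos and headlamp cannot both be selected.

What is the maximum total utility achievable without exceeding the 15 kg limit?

Thermos + hammock + field guide uses 11 of the 15 kg and totals 671.

671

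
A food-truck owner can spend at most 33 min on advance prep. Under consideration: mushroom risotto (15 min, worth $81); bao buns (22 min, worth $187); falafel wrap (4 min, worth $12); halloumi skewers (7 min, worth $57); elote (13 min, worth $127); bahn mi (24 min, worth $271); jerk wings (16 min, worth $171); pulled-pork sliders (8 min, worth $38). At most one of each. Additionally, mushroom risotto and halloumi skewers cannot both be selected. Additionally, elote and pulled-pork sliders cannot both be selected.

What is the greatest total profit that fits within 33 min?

Halloumi skewers + bahn mi uses 31 of the 33 min and totals 328.

328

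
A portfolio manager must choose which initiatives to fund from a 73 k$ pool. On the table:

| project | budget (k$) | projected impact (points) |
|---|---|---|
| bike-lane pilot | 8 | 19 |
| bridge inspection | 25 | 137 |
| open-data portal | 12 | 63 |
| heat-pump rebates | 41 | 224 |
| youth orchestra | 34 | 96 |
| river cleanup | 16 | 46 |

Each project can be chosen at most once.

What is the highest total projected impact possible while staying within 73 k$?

361

Ranking by ratio (projected impact/k$): bridge inspection 5.48, heat-pump rebates 5.46, open-data portal 5.25, river cleanup 2.88.
Best packing: bridge inspection + heat-pump rebates — 66 k$, 361 total.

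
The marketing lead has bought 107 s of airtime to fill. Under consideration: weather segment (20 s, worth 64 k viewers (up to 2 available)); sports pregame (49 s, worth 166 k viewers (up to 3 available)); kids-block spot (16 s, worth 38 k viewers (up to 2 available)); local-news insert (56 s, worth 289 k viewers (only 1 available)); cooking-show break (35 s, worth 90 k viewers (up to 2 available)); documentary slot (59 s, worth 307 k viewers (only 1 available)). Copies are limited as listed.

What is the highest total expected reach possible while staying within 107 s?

Ranking by ratio (expected reach/s): documentary slot 5.20, local-news insert 5.16, sports pregame 3.39.
A density-first pass picks 2×weather segment + documentary slot — 435 at 99 s.
Dropping 2×weather segment and documentary slot frees 99 s; slotting in sports pregame + local-news insert (105 s) lifts the total to 455 at 105 s.
No other feasible combination exceeds 455.

455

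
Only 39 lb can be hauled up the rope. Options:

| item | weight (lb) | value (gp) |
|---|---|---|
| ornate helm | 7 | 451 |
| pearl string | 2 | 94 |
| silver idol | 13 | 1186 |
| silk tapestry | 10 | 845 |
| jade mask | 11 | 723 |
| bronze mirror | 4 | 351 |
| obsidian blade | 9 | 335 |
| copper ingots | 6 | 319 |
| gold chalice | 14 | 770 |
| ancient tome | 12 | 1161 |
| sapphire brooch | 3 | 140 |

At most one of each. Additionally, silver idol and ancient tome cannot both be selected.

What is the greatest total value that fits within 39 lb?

Density check — ancient tome 96.75, silver idol 91.23, bronze mirror 87.75, silk tapestry 84.50 are the best per lb.
Taking pearl string + silk tapestry + jade mask + bronze mirror + ancient tome: 39 lb used, 3174 in value.
Runner-up ornate helm + silk tapestry + bronze mirror + copper ingots + ancient tome tops out at 3127.

3174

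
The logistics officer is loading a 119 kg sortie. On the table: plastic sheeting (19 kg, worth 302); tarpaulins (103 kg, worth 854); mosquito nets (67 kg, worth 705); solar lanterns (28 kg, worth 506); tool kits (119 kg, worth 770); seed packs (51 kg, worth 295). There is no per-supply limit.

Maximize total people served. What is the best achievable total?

Density check — solar lanterns 18.07, plastic sheeting 15.89, mosquito nets 10.52, tarpaulins 8.29 are the best per kg.
The ratio ordering already packs tightly: 4×solar lanterns, 112 kg, 2024.
The spare 7 kg is too small for any remaining supply, and no exchange beats 2024.

2024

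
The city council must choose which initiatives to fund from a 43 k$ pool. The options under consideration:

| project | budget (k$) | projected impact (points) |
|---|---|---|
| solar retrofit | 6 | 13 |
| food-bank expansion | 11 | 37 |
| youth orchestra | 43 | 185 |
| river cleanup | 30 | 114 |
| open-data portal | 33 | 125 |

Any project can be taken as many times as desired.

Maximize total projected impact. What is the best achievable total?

Best packing: youth orchestra — 43 k$, 185 total.
Nothing else within 43 k$ beats 185.

185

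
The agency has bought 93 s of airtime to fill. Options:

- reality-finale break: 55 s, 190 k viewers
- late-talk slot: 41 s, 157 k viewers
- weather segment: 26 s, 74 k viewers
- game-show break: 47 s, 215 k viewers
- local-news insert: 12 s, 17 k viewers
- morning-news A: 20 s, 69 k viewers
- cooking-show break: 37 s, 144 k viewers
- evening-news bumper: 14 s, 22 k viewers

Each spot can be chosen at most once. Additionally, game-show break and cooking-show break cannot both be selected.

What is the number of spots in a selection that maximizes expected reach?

Optimal total is 372.
late-talk slot + game-show break hits 372 at 88 s.
Any selection reaching 372 contains exactly 2 spots.

2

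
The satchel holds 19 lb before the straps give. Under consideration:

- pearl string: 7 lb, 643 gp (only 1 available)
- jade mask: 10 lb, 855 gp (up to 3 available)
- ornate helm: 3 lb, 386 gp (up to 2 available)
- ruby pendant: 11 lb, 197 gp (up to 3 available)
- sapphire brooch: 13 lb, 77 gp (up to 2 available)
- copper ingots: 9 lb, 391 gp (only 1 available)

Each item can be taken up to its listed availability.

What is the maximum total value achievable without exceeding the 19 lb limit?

1627

Filling by ratio: pearl string + 2×ornate helm for 1415, with 6 lb left unused.
Replace pearl string with jade mask: the trade gains 212 net, giving 1627 at 16 lb.
Nothing else within 19 lb beats 1627.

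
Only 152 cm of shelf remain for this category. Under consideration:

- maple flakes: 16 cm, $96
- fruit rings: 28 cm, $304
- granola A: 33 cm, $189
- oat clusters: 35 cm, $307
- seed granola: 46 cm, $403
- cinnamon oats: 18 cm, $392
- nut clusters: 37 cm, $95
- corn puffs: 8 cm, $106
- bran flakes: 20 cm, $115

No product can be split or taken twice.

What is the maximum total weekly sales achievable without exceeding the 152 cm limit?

Maple flakes + fruit rings + oat clusters + seed granola + cinnamon oats + corn puffs uses 151 of the 152 cm and totals 1608.

1608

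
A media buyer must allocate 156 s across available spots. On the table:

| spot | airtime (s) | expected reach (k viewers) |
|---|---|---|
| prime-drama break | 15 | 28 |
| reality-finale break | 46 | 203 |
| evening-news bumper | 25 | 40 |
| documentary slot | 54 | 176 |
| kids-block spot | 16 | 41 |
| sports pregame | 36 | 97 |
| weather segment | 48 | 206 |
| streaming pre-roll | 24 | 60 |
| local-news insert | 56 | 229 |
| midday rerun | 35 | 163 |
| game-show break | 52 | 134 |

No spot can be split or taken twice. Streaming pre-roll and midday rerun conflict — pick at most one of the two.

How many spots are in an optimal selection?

The maximum expected reach within 156 s is 639.
For example kids-block spot + weather segment + local-news insert + midday rerun achieves it, using 155 s.
Every optimal selection uses 4 spots.

4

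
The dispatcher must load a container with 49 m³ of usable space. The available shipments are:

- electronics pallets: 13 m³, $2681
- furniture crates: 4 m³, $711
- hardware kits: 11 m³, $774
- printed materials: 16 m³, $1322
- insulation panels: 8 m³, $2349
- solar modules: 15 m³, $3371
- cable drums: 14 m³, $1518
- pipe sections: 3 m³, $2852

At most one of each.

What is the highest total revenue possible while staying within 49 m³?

11964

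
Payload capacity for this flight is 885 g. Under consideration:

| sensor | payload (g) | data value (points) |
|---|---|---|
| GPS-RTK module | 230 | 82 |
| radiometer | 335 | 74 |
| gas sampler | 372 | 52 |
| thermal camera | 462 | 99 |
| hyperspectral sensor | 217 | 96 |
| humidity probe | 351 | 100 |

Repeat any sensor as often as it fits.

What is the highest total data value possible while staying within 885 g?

384

4×hyperspectral sensor uses 868 of the 885 g and totals 384.
That's the maximum — no swap from here does better than 384.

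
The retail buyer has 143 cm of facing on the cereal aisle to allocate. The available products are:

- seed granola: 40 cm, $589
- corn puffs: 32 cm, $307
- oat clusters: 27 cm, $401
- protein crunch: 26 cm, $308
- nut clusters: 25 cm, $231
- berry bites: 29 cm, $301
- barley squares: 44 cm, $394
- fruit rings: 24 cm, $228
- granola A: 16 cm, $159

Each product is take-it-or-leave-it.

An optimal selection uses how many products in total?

5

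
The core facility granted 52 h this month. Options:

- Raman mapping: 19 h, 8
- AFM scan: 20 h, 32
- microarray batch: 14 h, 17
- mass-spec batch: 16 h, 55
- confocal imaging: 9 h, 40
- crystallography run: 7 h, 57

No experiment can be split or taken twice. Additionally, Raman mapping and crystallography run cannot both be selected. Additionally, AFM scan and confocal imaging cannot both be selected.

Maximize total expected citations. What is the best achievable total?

169

Ranking by ratio (expected citations/h): crystallography run 8.14, confocal imaging 4.44, mass-spec batch 3.44.
Best packing: microarray batch + mass-spec batch + confocal imaging + crystallography run — 46 h, 169 total.
Runner-up mass-spec batch + confocal imaging + crystallography run tops out at 152.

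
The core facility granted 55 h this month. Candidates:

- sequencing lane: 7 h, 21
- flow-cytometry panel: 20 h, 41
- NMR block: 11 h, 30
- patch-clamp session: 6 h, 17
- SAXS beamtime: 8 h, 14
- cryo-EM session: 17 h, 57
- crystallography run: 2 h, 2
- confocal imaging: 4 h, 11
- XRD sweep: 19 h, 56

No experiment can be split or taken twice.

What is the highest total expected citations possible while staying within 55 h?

164

By expected citations per h: cryo-EM session 3.35, sequencing lane 3.00, XRD sweep 2.95 lead.
Sequencing lane + NMR block + cryo-EM session + XRD sweep uses 54 of the 55 h and totals 164.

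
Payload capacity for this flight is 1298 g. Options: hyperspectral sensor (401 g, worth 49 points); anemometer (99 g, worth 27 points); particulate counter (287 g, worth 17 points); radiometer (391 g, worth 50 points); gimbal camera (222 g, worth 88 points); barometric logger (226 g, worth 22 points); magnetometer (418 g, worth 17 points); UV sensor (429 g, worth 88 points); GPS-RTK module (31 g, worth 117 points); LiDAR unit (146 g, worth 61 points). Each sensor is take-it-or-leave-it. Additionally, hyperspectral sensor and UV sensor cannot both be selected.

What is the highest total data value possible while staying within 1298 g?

The ratio heuristic lands on anemometer + gimbal camera + barometric logger + UV sensor + GPS-RTK module + LiDAR unit (403) but leaves 145 g idle.
The 325 g tied up in anemometer and barometric logger is better spent on radiometer — total rises to 404 (1219 g).
That's the maximum — no feasible swap from here does better than 404.

404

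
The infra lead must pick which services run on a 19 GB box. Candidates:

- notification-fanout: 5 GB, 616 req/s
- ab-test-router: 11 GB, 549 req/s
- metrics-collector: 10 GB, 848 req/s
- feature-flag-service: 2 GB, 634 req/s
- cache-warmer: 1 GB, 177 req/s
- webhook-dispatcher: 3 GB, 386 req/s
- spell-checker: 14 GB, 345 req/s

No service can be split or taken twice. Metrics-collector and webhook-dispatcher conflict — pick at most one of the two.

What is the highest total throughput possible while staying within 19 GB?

2275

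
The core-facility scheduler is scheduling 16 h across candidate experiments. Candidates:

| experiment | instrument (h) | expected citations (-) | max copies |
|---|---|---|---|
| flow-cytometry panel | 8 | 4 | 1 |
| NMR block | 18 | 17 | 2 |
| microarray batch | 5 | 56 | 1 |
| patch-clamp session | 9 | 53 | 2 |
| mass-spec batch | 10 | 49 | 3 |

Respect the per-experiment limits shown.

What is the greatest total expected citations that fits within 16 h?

109

By expected citations per h: microarray batch 11.20, patch-clamp session 5.89, mass-spec batch 4.90, NMR block 0.94 lead.
Taking microarray batch + patch-clamp session: 14 h used, 109 in expected citations.
Every other selection either busts 16 h or exceeds an availability limit or fails to beat 109.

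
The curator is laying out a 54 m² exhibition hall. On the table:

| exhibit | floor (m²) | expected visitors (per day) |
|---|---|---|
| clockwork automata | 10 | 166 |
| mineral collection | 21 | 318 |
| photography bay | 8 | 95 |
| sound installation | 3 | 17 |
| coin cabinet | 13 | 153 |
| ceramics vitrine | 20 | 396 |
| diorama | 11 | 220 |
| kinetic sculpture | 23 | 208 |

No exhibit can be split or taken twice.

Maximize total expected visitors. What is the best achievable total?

935

Ranking by ratio (expected visitors/m²): diorama 20.00, ceramics vitrine 19.80, clockwork automata 16.60.
The ratio heuristic lands on clockwork automata + photography bay + sound installation + ceramics vitrine + diorama (894) but leaves 2 m² idle.
Dropping photography bay and sound installation frees 11 m²; slotting in coin cabinet (13 m²) lifts the total to 935 at 54 m².
Runner-up mineral collection + ceramics vitrine + diorama tops out at 934.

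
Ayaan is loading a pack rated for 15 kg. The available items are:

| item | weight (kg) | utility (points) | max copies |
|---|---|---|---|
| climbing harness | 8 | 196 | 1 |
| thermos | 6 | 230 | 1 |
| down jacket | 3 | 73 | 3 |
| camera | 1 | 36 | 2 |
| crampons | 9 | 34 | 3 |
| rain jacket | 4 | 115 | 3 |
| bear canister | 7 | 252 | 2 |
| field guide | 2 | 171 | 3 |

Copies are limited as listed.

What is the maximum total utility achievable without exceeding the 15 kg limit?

A density-first pass picks thermos + 2×camera + 3×field guide — 815 at 14 kg.
Dropping thermos frees 6 kg; slotting in bear canister (7 kg) lifts the total to 837 at 15 kg.

837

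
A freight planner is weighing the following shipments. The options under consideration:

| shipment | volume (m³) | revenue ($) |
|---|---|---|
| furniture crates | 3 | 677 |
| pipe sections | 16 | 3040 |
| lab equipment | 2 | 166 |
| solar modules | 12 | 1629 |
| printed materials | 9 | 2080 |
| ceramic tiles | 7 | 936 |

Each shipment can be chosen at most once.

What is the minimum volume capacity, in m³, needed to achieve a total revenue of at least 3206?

Need the lightest bundle worth ≥ 3206.
pipe sections + lab equipment: 3206 revenue at 18 m³.
No combination under 18 m³ hits 3206.

18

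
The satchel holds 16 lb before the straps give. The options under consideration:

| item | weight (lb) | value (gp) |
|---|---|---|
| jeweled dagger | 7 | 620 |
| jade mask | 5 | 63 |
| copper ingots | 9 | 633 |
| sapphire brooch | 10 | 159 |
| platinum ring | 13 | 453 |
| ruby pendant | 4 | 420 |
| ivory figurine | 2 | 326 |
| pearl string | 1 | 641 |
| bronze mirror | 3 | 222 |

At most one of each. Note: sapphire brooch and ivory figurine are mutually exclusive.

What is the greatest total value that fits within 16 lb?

Greedy by ratio would take jeweled dagger + ruby pendant + ivory figurine + pearl string: 14 lb used, total 2007.
The 7 lb tied up in jeweled dagger is better spent on copper ingots — total rises to 2020 (16 lb).

2020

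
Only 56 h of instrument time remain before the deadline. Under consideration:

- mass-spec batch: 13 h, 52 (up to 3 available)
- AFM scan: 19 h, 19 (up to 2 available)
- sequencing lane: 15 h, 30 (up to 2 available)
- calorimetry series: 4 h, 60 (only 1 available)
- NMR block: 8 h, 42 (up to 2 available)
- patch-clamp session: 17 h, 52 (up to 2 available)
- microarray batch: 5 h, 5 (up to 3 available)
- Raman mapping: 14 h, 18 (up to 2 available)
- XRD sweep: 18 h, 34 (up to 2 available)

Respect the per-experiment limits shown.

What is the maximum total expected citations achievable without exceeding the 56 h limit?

263

A density-first pass picks 2×mass-spec batch + calorimetry series + 2×NMR block + 2×microarray batch — 258 at 56 h.
Dropping NMR block and microarray batch frees 13 h; slotting in mass-spec batch (13 h) lifts the total to 263 at 56 h.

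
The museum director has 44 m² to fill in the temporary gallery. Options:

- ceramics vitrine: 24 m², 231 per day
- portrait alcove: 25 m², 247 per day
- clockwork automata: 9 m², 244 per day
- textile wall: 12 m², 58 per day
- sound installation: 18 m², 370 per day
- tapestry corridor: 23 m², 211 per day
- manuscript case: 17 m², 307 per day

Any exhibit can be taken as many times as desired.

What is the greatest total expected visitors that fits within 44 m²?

1039

Ranking by ratio (expected visitors/m²): clockwork automata 27.11, sound installation 20.56, manuscript case 18.06.
A density-first pass picks 4×clockwork automata — 976 at 36 m².
Dropping clockwork automata frees 9 m²; slotting in manuscript case (17 m²) lifts the total to 1039 at 44 m².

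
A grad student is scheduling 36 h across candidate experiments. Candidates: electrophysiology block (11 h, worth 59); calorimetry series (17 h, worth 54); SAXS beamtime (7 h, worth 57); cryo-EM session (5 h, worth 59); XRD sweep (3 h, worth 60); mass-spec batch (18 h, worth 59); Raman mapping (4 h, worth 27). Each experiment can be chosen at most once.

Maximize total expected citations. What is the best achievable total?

262

Electrophysiology block + SAXS beamtime + cryo-EM session + XRD sweep + Raman mapping uses 30 of the 36 h and totals 262.
Every other selection either busts 36 h or fails to beat 262.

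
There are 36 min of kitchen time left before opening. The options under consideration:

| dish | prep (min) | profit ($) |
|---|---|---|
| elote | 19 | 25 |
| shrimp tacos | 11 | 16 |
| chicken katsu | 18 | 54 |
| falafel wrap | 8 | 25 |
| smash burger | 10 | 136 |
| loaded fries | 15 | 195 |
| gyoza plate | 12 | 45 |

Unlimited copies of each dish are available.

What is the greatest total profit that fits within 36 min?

467

Ranking by ratio (profit/min): smash burger 13.60, loaded fries 13.00, gyoza plate 3.75, falafel wrap 3.12.
Taking the top-ratio dishes first gives 3×smash burger for 408 (30 min).
The 10 min tied up in smash burger is better spent on loaded fries — total rises to 467 (35 min).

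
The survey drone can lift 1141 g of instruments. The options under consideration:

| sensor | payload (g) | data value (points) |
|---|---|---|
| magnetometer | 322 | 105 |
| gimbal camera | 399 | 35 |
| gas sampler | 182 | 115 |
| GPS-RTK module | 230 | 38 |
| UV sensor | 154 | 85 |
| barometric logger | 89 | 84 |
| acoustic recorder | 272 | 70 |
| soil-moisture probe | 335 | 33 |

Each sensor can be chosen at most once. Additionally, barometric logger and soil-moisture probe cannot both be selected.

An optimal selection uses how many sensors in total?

5

Best achievable data value is 459.
One optimal bundle: magnetometer + gas sampler + UV sensor + barometric logger + acoustic recorder (1019 g).
Any selection reaching 459 contains exactly 5 sensors.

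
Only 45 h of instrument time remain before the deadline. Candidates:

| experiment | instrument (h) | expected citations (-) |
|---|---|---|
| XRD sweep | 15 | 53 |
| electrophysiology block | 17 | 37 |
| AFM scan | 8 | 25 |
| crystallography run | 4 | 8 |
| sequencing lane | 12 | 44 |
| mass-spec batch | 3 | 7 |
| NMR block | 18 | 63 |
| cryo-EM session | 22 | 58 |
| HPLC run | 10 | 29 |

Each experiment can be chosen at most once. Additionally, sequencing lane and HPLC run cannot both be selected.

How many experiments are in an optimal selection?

3

The maximum expected citations within 45 h is 160.
One optimal bundle: XRD sweep + sequencing lane + NMR block (45 h).
Any selection reaching 160 contains exactly 3 experiments.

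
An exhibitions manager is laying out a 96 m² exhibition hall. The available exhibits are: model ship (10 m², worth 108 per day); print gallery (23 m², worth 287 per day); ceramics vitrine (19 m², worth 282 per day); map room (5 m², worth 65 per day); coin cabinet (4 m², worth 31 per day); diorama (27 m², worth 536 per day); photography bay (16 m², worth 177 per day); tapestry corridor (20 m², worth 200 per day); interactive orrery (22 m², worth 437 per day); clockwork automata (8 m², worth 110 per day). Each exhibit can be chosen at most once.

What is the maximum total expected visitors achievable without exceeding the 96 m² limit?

1607

The ratio heuristic lands on model ship + ceramics vitrine + map room + coin cabinet + diorama + interactive orrery + clockwork automata (1569) but leaves 1 m² idle.
Dropping model ship and coin cabinet and clockwork automata frees 22 m²; slotting in print gallery (23 m²) lifts the total to 1607 at 96 m².
That's the maximum — no swap from here does better than 1607.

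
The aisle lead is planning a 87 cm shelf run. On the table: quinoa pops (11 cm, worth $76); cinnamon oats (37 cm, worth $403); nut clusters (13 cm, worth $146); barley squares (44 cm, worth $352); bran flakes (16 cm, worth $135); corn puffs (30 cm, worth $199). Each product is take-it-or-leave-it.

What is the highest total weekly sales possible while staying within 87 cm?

760

The ratio ordering already packs tightly: quinoa pops + cinnamon oats + nut clusters + bran flakes, 77 cm, 760.
Runner-up cinnamon oats + barley squares tops out at 755.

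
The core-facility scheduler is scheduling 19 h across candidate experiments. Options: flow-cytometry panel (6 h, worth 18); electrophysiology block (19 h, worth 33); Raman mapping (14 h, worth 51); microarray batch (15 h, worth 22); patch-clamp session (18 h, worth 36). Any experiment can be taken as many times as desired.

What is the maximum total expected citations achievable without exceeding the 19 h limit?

54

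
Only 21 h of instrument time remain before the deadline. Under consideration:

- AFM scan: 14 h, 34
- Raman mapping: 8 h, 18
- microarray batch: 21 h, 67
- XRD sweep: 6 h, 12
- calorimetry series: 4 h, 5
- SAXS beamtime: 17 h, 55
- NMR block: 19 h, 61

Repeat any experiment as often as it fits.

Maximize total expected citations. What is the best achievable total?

Greedy by ratio would take calorimetry series + SAXS beamtime: 21 h used, total 60.
Dropping calorimetry series and SAXS beamtime frees 21 h; slotting in microarray batch (21 h) lifts the total to 67 at 21 h.
No other feasible combination exceeds 67.

67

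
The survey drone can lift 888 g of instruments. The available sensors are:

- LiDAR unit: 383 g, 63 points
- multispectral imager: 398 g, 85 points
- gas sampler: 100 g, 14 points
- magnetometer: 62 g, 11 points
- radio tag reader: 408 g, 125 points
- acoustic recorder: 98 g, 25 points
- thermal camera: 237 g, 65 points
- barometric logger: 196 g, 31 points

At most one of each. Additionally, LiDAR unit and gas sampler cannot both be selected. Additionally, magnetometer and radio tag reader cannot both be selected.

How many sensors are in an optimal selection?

The maximum data value within 888 g is 229.
One optimal bundle: gas sampler + radio tag reader + acoustic recorder + thermal camera (843 g).
Every optimal selection uses 4 sensors.

4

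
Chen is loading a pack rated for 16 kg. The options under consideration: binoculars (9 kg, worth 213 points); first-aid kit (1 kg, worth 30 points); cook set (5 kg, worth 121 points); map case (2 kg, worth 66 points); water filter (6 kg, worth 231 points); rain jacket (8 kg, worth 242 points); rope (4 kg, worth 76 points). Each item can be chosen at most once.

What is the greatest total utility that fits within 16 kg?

539

Density check — water filter 38.50, map case 33.00, rain jacket 30.25 are the best per kg.
Map case + water filter + rain jacket uses 16 of the 16 kg and totals 539.
The closest alternative, first-aid kit + water filter + rain jacket, reaches only 503.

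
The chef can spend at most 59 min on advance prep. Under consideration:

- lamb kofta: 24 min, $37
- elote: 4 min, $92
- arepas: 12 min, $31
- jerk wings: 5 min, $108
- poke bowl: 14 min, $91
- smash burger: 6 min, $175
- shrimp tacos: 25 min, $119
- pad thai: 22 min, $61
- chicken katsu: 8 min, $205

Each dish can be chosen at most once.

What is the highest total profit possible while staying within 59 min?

732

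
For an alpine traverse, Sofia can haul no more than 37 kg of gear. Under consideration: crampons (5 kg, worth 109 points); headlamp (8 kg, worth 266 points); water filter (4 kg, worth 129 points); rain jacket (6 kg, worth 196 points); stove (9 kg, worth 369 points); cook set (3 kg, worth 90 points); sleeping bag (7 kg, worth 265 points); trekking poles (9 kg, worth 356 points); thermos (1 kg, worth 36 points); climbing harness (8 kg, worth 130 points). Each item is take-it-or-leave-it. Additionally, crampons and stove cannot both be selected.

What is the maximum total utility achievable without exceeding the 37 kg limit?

Ranking by ratio (utility/kg): stove 41.00, trekking poles 39.56, sleeping bag 37.86.
A density-first pass picks headlamp + stove + cook set + sleeping bag + trekking poles + thermos — 1382 at 37 kg.
Replace cook set and thermos with water filter: the trade gains 3 net, giving 1385 at 37 kg.
An exhaustive check of the 1024 subsets confirms 1385.

1385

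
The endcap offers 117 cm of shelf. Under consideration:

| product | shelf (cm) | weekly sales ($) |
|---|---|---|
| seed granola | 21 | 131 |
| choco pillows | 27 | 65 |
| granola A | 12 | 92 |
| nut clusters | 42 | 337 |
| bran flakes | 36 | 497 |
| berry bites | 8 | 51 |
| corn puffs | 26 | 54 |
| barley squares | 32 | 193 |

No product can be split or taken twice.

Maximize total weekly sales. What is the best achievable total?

Density check — bran flakes 13.81, nut clusters 8.02, granola A 7.67, berry bites 6.38 are the best per cm.
The ratio heuristic lands on granola A + nut clusters + bran flakes + berry bites (977) but leaves 19 cm idle.
Dropping berry bites frees 8 cm; slotting in seed granola (21 cm) lifts the total to 1057 at 111 cm.
No other feasible combination exceeds 1057.

1057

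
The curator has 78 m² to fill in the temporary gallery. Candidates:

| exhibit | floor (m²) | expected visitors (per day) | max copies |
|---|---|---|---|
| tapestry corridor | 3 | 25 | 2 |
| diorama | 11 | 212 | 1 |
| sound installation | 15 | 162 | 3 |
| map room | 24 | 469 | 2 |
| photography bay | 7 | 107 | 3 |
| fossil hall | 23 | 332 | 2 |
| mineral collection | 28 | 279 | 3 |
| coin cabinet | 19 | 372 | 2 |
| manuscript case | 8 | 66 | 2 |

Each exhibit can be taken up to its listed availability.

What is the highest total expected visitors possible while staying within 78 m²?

Density check — coin cabinet 19.58, map room 19.54, diorama 19.27, photography bay 15.29 are the best per m².
Taking the top-ratio exhibits first gives tapestry corridor + diorama + map room + 2×coin cabinet for 1450 (76 m²).
Replace tapestry corridor and coin cabinet with map room: the trade gains 72 net, giving 1522 at 78 m².
That's the maximum — no swap from here does better than 1522.

1522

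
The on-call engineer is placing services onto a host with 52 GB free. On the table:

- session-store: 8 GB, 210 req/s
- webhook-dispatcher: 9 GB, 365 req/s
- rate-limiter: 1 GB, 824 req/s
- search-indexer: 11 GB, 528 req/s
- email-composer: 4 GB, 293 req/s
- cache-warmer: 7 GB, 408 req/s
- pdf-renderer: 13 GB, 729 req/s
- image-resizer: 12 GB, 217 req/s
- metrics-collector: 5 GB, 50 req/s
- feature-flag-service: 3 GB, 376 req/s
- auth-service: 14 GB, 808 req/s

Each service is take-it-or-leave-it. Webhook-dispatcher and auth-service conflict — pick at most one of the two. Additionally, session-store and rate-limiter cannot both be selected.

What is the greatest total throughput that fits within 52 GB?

3673

By throughput per GB: rate-limiter 824.00, feature-flag-service 125.33, email-composer 73.25 lead.
Rate-limiter + search-indexer + cache-warmer + pdf-renderer + feature-flag-service + auth-service uses 49 of the 52 GB and totals 3673.
Next best is rate-limiter + search-indexer + email-composer + pdf-renderer + metrics-collector + feature-flag-service + auth-service at 3608 (51 GB) — short by 65.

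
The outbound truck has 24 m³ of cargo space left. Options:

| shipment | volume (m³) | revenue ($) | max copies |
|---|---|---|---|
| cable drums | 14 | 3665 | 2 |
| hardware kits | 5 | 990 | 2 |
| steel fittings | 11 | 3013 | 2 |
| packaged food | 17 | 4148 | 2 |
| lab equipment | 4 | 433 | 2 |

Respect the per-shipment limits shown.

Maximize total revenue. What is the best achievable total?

Taking 2×steel fittings: 22 m³ used, 6026 in revenue.
No other feasible combination exceeds 6026.

6026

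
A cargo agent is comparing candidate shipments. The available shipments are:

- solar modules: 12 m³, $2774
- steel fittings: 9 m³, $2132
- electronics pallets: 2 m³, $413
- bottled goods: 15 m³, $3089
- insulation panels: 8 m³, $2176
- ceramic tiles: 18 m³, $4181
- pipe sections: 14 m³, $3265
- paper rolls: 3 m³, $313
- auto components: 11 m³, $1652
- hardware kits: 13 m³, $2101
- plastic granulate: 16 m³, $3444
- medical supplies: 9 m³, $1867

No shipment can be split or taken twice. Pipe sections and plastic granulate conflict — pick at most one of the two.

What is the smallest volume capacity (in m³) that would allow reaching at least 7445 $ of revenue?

Need the lightest bundle worth ≥ 7445.
solar modules + steel fittings + electronics pallets + insulation panels: 7495 revenue at 31 m³.
Below 31 m³ the best achievable stays under 7445.

31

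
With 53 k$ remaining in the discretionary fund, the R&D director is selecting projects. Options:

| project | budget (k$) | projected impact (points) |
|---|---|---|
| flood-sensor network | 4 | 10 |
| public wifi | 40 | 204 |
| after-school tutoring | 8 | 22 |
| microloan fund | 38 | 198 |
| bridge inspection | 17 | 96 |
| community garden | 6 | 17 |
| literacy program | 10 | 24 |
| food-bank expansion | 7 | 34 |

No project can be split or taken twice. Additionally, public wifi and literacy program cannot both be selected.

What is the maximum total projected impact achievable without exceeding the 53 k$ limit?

255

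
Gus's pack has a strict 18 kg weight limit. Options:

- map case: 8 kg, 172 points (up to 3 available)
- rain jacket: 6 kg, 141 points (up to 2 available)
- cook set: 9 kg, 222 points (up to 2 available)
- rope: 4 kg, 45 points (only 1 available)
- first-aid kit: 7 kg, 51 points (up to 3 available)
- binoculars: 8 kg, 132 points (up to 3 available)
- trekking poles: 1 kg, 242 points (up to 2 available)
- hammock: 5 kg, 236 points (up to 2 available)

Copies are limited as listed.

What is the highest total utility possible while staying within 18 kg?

The ratio ordering already packs tightly: rain jacket + 2×trekking poles + 2×hammock, 18 kg, 1097.
That's the maximum — no swap from here does better than 1097.

1097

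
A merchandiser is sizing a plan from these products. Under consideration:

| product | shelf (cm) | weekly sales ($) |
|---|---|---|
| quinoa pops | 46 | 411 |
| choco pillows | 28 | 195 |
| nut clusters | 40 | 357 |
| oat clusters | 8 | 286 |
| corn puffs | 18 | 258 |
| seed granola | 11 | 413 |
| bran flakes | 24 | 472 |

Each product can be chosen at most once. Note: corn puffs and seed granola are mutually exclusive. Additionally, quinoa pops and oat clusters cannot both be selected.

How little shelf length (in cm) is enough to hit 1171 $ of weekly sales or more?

Need the lightest bundle worth ≥ 1171.
oat clusters + seed granola + bran flakes: 1171 weekly sales at 43 cm.
Below 43 cm the best achievable stays under 1171.

43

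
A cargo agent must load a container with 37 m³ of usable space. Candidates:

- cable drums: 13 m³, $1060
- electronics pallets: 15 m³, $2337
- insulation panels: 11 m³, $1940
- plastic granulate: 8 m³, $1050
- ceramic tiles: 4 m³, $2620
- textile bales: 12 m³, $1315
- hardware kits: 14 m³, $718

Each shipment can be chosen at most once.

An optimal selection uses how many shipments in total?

4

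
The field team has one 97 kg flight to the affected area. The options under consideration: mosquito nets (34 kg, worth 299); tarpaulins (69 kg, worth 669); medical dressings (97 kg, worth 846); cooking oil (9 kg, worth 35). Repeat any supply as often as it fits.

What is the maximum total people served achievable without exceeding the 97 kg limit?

846

Greedy by ratio would take tarpaulins + 3×cooking oil: 96 kg used, total 774.
Replace tarpaulins and 3×cooking oil with medical dressings: the trade gains 72 net, giving 846 at 97 kg.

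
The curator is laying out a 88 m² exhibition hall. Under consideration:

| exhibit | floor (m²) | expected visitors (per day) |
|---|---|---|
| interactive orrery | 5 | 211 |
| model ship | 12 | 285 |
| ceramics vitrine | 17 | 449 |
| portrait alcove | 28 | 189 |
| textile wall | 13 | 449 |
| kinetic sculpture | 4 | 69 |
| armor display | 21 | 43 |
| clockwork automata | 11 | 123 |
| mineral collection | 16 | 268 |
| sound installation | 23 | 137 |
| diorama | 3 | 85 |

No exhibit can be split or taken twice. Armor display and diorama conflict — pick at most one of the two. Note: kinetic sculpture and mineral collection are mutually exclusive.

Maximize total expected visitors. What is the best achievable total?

1870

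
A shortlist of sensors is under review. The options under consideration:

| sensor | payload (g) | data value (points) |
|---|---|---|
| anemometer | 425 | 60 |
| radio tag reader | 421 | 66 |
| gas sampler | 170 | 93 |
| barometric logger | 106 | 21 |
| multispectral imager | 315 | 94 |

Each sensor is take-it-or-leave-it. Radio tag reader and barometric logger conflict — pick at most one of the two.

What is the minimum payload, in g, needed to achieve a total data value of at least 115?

Need the lightest bundle worth ≥ 115.
barometric logger + multispectral imager: 115 data value at 421 g.
No combination under 421 g hits 115.

421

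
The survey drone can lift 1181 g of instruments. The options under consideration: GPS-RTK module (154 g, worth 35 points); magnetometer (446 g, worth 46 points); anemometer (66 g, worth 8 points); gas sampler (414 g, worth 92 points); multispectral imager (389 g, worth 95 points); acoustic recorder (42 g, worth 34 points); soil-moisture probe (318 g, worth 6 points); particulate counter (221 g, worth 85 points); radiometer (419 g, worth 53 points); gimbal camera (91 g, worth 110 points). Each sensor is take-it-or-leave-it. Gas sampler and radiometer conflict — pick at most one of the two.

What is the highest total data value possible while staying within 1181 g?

Greedy by ratio would take GPS-RTK module + anemometer + multispectral imager + acoustic recorder + particulate counter + gimbal camera: 963 g used, total 367.
The 220 g tied up in GPS-RTK module and anemometer is better spent on gas sampler — total rises to 416 (1157 g).

416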